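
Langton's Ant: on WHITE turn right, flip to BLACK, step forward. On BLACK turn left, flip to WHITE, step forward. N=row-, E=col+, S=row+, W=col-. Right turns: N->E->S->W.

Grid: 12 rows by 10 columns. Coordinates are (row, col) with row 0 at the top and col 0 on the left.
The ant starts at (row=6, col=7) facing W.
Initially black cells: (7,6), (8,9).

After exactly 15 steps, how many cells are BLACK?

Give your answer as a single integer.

Step 1: on WHITE (6,7): turn R to N, flip to black, move to (5,7). |black|=3
Step 2: on WHITE (5,7): turn R to E, flip to black, move to (5,8). |black|=4
Step 3: on WHITE (5,8): turn R to S, flip to black, move to (6,8). |black|=5
Step 4: on WHITE (6,8): turn R to W, flip to black, move to (6,7). |black|=6
Step 5: on BLACK (6,7): turn L to S, flip to white, move to (7,7). |black|=5
Step 6: on WHITE (7,7): turn R to W, flip to black, move to (7,6). |black|=6
Step 7: on BLACK (7,6): turn L to S, flip to white, move to (8,6). |black|=5
Step 8: on WHITE (8,6): turn R to W, flip to black, move to (8,5). |black|=6
Step 9: on WHITE (8,5): turn R to N, flip to black, move to (7,5). |black|=7
Step 10: on WHITE (7,5): turn R to E, flip to black, move to (7,6). |black|=8
Step 11: on WHITE (7,6): turn R to S, flip to black, move to (8,6). |black|=9
Step 12: on BLACK (8,6): turn L to E, flip to white, move to (8,7). |black|=8
Step 13: on WHITE (8,7): turn R to S, flip to black, move to (9,7). |black|=9
Step 14: on WHITE (9,7): turn R to W, flip to black, move to (9,6). |black|=10
Step 15: on WHITE (9,6): turn R to N, flip to black, move to (8,6). |black|=11

Answer: 11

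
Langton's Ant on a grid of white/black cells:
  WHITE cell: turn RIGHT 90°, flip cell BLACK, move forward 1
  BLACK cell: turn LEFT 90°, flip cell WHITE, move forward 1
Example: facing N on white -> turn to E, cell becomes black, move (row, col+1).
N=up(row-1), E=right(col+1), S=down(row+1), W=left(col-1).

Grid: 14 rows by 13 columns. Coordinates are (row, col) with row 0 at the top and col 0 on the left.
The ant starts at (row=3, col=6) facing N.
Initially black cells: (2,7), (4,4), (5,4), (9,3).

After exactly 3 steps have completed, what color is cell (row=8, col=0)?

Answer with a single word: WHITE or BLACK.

Answer: WHITE

Derivation:
Step 1: on WHITE (3,6): turn R to E, flip to black, move to (3,7). |black|=5
Step 2: on WHITE (3,7): turn R to S, flip to black, move to (4,7). |black|=6
Step 3: on WHITE (4,7): turn R to W, flip to black, move to (4,6). |black|=7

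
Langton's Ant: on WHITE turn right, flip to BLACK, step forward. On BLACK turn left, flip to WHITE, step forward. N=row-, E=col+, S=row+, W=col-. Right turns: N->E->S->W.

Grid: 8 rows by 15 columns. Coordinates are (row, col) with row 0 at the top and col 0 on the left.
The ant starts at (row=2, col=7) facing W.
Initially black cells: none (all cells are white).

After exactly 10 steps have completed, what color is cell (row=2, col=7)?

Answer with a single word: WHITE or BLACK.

Answer: BLACK

Derivation:
Step 1: on WHITE (2,7): turn R to N, flip to black, move to (1,7). |black|=1
Step 2: on WHITE (1,7): turn R to E, flip to black, move to (1,8). |black|=2
Step 3: on WHITE (1,8): turn R to S, flip to black, move to (2,8). |black|=3
Step 4: on WHITE (2,8): turn R to W, flip to black, move to (2,7). |black|=4
Step 5: on BLACK (2,7): turn L to S, flip to white, move to (3,7). |black|=3
Step 6: on WHITE (3,7): turn R to W, flip to black, move to (3,6). |black|=4
Step 7: on WHITE (3,6): turn R to N, flip to black, move to (2,6). |black|=5
Step 8: on WHITE (2,6): turn R to E, flip to black, move to (2,7). |black|=6
Step 9: on WHITE (2,7): turn R to S, flip to black, move to (3,7). |black|=7
Step 10: on BLACK (3,7): turn L to E, flip to white, move to (3,8). |black|=6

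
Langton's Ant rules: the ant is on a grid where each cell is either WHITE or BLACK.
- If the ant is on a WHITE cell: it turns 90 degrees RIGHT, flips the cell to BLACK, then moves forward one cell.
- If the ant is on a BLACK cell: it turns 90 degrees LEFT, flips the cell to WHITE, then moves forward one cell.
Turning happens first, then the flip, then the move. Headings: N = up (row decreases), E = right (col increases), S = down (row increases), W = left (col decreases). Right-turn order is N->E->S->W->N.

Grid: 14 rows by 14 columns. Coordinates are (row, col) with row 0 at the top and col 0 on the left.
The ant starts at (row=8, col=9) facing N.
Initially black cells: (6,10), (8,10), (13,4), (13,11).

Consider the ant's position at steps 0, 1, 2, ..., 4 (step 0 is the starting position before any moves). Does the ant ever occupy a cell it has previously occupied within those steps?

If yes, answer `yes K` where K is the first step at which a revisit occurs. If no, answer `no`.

Answer: no

Derivation:
Step 1: on WHITE (8,9): turn R to E, flip to black, move to (8,10). |black|=5 — new cell
Step 2: on BLACK (8,10): turn L to N, flip to white, move to (7,10). |black|=4 — new cell
Step 3: on WHITE (7,10): turn R to E, flip to black, move to (7,11). |black|=5 — new cell
Step 4: on WHITE (7,11): turn R to S, flip to black, move to (8,11). |black|=6 — new cell
No revisit within 4 steps.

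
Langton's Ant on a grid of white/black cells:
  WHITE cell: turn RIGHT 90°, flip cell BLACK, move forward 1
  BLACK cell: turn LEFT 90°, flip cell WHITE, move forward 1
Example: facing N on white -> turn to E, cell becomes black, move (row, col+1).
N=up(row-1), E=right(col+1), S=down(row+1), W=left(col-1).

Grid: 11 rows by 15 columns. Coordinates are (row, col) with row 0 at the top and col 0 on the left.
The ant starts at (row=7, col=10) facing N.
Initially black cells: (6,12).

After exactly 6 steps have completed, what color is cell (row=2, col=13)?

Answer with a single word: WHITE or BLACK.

Step 1: on WHITE (7,10): turn R to E, flip to black, move to (7,11). |black|=2
Step 2: on WHITE (7,11): turn R to S, flip to black, move to (8,11). |black|=3
Step 3: on WHITE (8,11): turn R to W, flip to black, move to (8,10). |black|=4
Step 4: on WHITE (8,10): turn R to N, flip to black, move to (7,10). |black|=5
Step 5: on BLACK (7,10): turn L to W, flip to white, move to (7,9). |black|=4
Step 6: on WHITE (7,9): turn R to N, flip to black, move to (6,9). |black|=5

Answer: WHITE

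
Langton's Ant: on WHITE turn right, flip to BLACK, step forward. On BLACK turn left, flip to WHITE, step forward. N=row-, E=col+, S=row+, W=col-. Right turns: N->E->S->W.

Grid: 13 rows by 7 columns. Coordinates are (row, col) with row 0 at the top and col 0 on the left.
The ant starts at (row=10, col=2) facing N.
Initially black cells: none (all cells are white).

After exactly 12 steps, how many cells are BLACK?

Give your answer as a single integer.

Answer: 8

Derivation:
Step 1: on WHITE (10,2): turn R to E, flip to black, move to (10,3). |black|=1
Step 2: on WHITE (10,3): turn R to S, flip to black, move to (11,3). |black|=2
Step 3: on WHITE (11,3): turn R to W, flip to black, move to (11,2). |black|=3
Step 4: on WHITE (11,2): turn R to N, flip to black, move to (10,2). |black|=4
Step 5: on BLACK (10,2): turn L to W, flip to white, move to (10,1). |black|=3
Step 6: on WHITE (10,1): turn R to N, flip to black, move to (9,1). |black|=4
Step 7: on WHITE (9,1): turn R to E, flip to black, move to (9,2). |black|=5
Step 8: on WHITE (9,2): turn R to S, flip to black, move to (10,2). |black|=6
Step 9: on WHITE (10,2): turn R to W, flip to black, move to (10,1). |black|=7
Step 10: on BLACK (10,1): turn L to S, flip to white, move to (11,1). |black|=6
Step 11: on WHITE (11,1): turn R to W, flip to black, move to (11,0). |black|=7
Step 12: on WHITE (11,0): turn R to N, flip to black, move to (10,0). |black|=8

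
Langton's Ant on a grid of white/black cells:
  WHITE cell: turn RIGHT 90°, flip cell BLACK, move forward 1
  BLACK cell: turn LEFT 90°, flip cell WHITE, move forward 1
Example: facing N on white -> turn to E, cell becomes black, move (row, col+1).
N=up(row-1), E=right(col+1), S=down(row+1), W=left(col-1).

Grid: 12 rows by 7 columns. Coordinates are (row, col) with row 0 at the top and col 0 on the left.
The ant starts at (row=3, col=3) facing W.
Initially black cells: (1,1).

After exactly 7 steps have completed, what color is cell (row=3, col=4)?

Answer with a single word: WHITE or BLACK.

Step 1: on WHITE (3,3): turn R to N, flip to black, move to (2,3). |black|=2
Step 2: on WHITE (2,3): turn R to E, flip to black, move to (2,4). |black|=3
Step 3: on WHITE (2,4): turn R to S, flip to black, move to (3,4). |black|=4
Step 4: on WHITE (3,4): turn R to W, flip to black, move to (3,3). |black|=5
Step 5: on BLACK (3,3): turn L to S, flip to white, move to (4,3). |black|=4
Step 6: on WHITE (4,3): turn R to W, flip to black, move to (4,2). |black|=5
Step 7: on WHITE (4,2): turn R to N, flip to black, move to (3,2). |black|=6

Answer: BLACK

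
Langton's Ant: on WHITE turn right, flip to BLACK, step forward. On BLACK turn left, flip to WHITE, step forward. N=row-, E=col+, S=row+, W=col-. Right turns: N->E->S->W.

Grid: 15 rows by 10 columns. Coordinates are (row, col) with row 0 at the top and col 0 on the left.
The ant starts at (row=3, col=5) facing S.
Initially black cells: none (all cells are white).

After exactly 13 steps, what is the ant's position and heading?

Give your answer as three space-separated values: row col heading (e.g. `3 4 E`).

Step 1: on WHITE (3,5): turn R to W, flip to black, move to (3,4). |black|=1
Step 2: on WHITE (3,4): turn R to N, flip to black, move to (2,4). |black|=2
Step 3: on WHITE (2,4): turn R to E, flip to black, move to (2,5). |black|=3
Step 4: on WHITE (2,5): turn R to S, flip to black, move to (3,5). |black|=4
Step 5: on BLACK (3,5): turn L to E, flip to white, move to (3,6). |black|=3
Step 6: on WHITE (3,6): turn R to S, flip to black, move to (4,6). |black|=4
Step 7: on WHITE (4,6): turn R to W, flip to black, move to (4,5). |black|=5
Step 8: on WHITE (4,5): turn R to N, flip to black, move to (3,5). |black|=6
Step 9: on WHITE (3,5): turn R to E, flip to black, move to (3,6). |black|=7
Step 10: on BLACK (3,6): turn L to N, flip to white, move to (2,6). |black|=6
Step 11: on WHITE (2,6): turn R to E, flip to black, move to (2,7). |black|=7
Step 12: on WHITE (2,7): turn R to S, flip to black, move to (3,7). |black|=8
Step 13: on WHITE (3,7): turn R to W, flip to black, move to (3,6). |black|=9

Answer: 3 6 W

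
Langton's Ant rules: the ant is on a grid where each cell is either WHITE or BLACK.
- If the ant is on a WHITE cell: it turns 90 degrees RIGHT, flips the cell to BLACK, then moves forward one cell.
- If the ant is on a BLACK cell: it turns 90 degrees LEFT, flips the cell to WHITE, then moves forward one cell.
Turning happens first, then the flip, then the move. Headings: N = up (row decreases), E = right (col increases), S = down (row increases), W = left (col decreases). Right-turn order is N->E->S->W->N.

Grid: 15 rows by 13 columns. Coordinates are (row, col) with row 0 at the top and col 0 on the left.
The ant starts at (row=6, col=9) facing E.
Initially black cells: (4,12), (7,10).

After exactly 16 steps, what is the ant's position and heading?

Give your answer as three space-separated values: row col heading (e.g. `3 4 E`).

Step 1: on WHITE (6,9): turn R to S, flip to black, move to (7,9). |black|=3
Step 2: on WHITE (7,9): turn R to W, flip to black, move to (7,8). |black|=4
Step 3: on WHITE (7,8): turn R to N, flip to black, move to (6,8). |black|=5
Step 4: on WHITE (6,8): turn R to E, flip to black, move to (6,9). |black|=6
Step 5: on BLACK (6,9): turn L to N, flip to white, move to (5,9). |black|=5
Step 6: on WHITE (5,9): turn R to E, flip to black, move to (5,10). |black|=6
Step 7: on WHITE (5,10): turn R to S, flip to black, move to (6,10). |black|=7
Step 8: on WHITE (6,10): turn R to W, flip to black, move to (6,9). |black|=8
Step 9: on WHITE (6,9): turn R to N, flip to black, move to (5,9). |black|=9
Step 10: on BLACK (5,9): turn L to W, flip to white, move to (5,8). |black|=8
Step 11: on WHITE (5,8): turn R to N, flip to black, move to (4,8). |black|=9
Step 12: on WHITE (4,8): turn R to E, flip to black, move to (4,9). |black|=10
Step 13: on WHITE (4,9): turn R to S, flip to black, move to (5,9). |black|=11
Step 14: on WHITE (5,9): turn R to W, flip to black, move to (5,8). |black|=12
Step 15: on BLACK (5,8): turn L to S, flip to white, move to (6,8). |black|=11
Step 16: on BLACK (6,8): turn L to E, flip to white, move to (6,9). |black|=10

Answer: 6 9 E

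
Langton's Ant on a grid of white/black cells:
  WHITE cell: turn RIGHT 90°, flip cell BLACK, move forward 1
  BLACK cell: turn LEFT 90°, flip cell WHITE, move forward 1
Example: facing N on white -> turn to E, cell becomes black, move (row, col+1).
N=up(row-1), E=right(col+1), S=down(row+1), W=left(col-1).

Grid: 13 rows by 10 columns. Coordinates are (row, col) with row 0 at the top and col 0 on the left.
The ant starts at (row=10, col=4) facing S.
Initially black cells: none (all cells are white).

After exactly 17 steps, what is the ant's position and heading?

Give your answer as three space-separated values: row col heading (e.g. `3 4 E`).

Answer: 10 5 E

Derivation:
Step 1: on WHITE (10,4): turn R to W, flip to black, move to (10,3). |black|=1
Step 2: on WHITE (10,3): turn R to N, flip to black, move to (9,3). |black|=2
Step 3: on WHITE (9,3): turn R to E, flip to black, move to (9,4). |black|=3
Step 4: on WHITE (9,4): turn R to S, flip to black, move to (10,4). |black|=4
Step 5: on BLACK (10,4): turn L to E, flip to white, move to (10,5). |black|=3
Step 6: on WHITE (10,5): turn R to S, flip to black, move to (11,5). |black|=4
Step 7: on WHITE (11,5): turn R to W, flip to black, move to (11,4). |black|=5
Step 8: on WHITE (11,4): turn R to N, flip to black, move to (10,4). |black|=6
Step 9: on WHITE (10,4): turn R to E, flip to black, move to (10,5). |black|=7
Step 10: on BLACK (10,5): turn L to N, flip to white, move to (9,5). |black|=6
Step 11: on WHITE (9,5): turn R to E, flip to black, move to (9,6). |black|=7
Step 12: on WHITE (9,6): turn R to S, flip to black, move to (10,6). |black|=8
Step 13: on WHITE (10,6): turn R to W, flip to black, move to (10,5). |black|=9
Step 14: on WHITE (10,5): turn R to N, flip to black, move to (9,5). |black|=10
Step 15: on BLACK (9,5): turn L to W, flip to white, move to (9,4). |black|=9
Step 16: on BLACK (9,4): turn L to S, flip to white, move to (10,4). |black|=8
Step 17: on BLACK (10,4): turn L to E, flip to white, move to (10,5). |black|=7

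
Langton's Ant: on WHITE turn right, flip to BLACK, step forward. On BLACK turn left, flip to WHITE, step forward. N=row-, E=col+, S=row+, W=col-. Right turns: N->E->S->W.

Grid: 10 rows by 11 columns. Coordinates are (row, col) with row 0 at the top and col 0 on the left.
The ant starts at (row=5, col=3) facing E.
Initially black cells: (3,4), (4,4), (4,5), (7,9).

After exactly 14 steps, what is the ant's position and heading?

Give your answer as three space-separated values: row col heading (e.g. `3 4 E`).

Step 1: on WHITE (5,3): turn R to S, flip to black, move to (6,3). |black|=5
Step 2: on WHITE (6,3): turn R to W, flip to black, move to (6,2). |black|=6
Step 3: on WHITE (6,2): turn R to N, flip to black, move to (5,2). |black|=7
Step 4: on WHITE (5,2): turn R to E, flip to black, move to (5,3). |black|=8
Step 5: on BLACK (5,3): turn L to N, flip to white, move to (4,3). |black|=7
Step 6: on WHITE (4,3): turn R to E, flip to black, move to (4,4). |black|=8
Step 7: on BLACK (4,4): turn L to N, flip to white, move to (3,4). |black|=7
Step 8: on BLACK (3,4): turn L to W, flip to white, move to (3,3). |black|=6
Step 9: on WHITE (3,3): turn R to N, flip to black, move to (2,3). |black|=7
Step 10: on WHITE (2,3): turn R to E, flip to black, move to (2,4). |black|=8
Step 11: on WHITE (2,4): turn R to S, flip to black, move to (3,4). |black|=9
Step 12: on WHITE (3,4): turn R to W, flip to black, move to (3,3). |black|=10
Step 13: on BLACK (3,3): turn L to S, flip to white, move to (4,3). |black|=9
Step 14: on BLACK (4,3): turn L to E, flip to white, move to (4,4). |black|=8

Answer: 4 4 E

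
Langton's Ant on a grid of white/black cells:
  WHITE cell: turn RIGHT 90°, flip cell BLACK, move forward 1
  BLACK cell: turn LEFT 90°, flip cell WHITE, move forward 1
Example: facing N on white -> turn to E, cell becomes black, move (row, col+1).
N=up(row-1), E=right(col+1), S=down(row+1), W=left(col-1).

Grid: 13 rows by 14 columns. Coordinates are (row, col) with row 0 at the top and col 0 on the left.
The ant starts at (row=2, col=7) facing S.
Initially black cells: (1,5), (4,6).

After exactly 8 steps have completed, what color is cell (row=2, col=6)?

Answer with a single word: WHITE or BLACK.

Answer: BLACK

Derivation:
Step 1: on WHITE (2,7): turn R to W, flip to black, move to (2,6). |black|=3
Step 2: on WHITE (2,6): turn R to N, flip to black, move to (1,6). |black|=4
Step 3: on WHITE (1,6): turn R to E, flip to black, move to (1,7). |black|=5
Step 4: on WHITE (1,7): turn R to S, flip to black, move to (2,7). |black|=6
Step 5: on BLACK (2,7): turn L to E, flip to white, move to (2,8). |black|=5
Step 6: on WHITE (2,8): turn R to S, flip to black, move to (3,8). |black|=6
Step 7: on WHITE (3,8): turn R to W, flip to black, move to (3,7). |black|=7
Step 8: on WHITE (3,7): turn R to N, flip to black, move to (2,7). |black|=8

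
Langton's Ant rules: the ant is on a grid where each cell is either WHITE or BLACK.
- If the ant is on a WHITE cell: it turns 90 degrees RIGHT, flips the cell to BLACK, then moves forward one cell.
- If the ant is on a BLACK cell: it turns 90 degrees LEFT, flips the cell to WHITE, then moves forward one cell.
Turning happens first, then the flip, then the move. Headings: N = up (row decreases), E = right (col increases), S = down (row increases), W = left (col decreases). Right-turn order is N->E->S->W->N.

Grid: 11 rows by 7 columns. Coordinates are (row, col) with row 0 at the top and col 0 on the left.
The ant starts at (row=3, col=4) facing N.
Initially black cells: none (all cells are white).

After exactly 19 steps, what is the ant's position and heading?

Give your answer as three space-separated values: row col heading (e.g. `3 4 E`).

Step 1: on WHITE (3,4): turn R to E, flip to black, move to (3,5). |black|=1
Step 2: on WHITE (3,5): turn R to S, flip to black, move to (4,5). |black|=2
Step 3: on WHITE (4,5): turn R to W, flip to black, move to (4,4). |black|=3
Step 4: on WHITE (4,4): turn R to N, flip to black, move to (3,4). |black|=4
Step 5: on BLACK (3,4): turn L to W, flip to white, move to (3,3). |black|=3
Step 6: on WHITE (3,3): turn R to N, flip to black, move to (2,3). |black|=4
Step 7: on WHITE (2,3): turn R to E, flip to black, move to (2,4). |black|=5
Step 8: on WHITE (2,4): turn R to S, flip to black, move to (3,4). |black|=6
Step 9: on WHITE (3,4): turn R to W, flip to black, move to (3,3). |black|=7
Step 10: on BLACK (3,3): turn L to S, flip to white, move to (4,3). |black|=6
Step 11: on WHITE (4,3): turn R to W, flip to black, move to (4,2). |black|=7
Step 12: on WHITE (4,2): turn R to N, flip to black, move to (3,2). |black|=8
Step 13: on WHITE (3,2): turn R to E, flip to black, move to (3,3). |black|=9
Step 14: on WHITE (3,3): turn R to S, flip to black, move to (4,3). |black|=10
Step 15: on BLACK (4,3): turn L to E, flip to white, move to (4,4). |black|=9
Step 16: on BLACK (4,4): turn L to N, flip to white, move to (3,4). |black|=8
Step 17: on BLACK (3,4): turn L to W, flip to white, move to (3,3). |black|=7
Step 18: on BLACK (3,3): turn L to S, flip to white, move to (4,3). |black|=6
Step 19: on WHITE (4,3): turn R to W, flip to black, move to (4,2). |black|=7

Answer: 4 2 W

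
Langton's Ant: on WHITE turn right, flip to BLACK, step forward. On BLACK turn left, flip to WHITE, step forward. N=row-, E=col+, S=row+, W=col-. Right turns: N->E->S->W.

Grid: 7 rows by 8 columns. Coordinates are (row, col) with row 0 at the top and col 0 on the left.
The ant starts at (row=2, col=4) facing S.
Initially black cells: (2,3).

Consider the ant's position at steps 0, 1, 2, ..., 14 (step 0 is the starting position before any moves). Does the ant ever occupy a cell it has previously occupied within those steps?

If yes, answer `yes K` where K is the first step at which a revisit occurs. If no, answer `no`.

Step 1: on WHITE (2,4): turn R to W, flip to black, move to (2,3). |black|=2 — new cell
Step 2: on BLACK (2,3): turn L to S, flip to white, move to (3,3). |black|=1 — new cell
Step 3: on WHITE (3,3): turn R to W, flip to black, move to (3,2). |black|=2 — new cell
Step 4: on WHITE (3,2): turn R to N, flip to black, move to (2,2). |black|=3 — new cell
Step 5: on WHITE (2,2): turn R to E, flip to black, move to (2,3). |black|=4 — REVISIT

Answer: yes 5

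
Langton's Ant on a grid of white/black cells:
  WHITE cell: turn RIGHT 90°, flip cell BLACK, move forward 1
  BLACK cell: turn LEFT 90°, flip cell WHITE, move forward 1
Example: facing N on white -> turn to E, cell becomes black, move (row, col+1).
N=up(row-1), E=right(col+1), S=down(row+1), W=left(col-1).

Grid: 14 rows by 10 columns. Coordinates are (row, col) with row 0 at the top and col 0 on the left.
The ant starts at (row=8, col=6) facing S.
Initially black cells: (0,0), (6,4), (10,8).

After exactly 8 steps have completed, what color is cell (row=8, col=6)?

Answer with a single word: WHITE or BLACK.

Step 1: on WHITE (8,6): turn R to W, flip to black, move to (8,5). |black|=4
Step 2: on WHITE (8,5): turn R to N, flip to black, move to (7,5). |black|=5
Step 3: on WHITE (7,5): turn R to E, flip to black, move to (7,6). |black|=6
Step 4: on WHITE (7,6): turn R to S, flip to black, move to (8,6). |black|=7
Step 5: on BLACK (8,6): turn L to E, flip to white, move to (8,7). |black|=6
Step 6: on WHITE (8,7): turn R to S, flip to black, move to (9,7). |black|=7
Step 7: on WHITE (9,7): turn R to W, flip to black, move to (9,6). |black|=8
Step 8: on WHITE (9,6): turn R to N, flip to black, move to (8,6). |black|=9

Answer: WHITE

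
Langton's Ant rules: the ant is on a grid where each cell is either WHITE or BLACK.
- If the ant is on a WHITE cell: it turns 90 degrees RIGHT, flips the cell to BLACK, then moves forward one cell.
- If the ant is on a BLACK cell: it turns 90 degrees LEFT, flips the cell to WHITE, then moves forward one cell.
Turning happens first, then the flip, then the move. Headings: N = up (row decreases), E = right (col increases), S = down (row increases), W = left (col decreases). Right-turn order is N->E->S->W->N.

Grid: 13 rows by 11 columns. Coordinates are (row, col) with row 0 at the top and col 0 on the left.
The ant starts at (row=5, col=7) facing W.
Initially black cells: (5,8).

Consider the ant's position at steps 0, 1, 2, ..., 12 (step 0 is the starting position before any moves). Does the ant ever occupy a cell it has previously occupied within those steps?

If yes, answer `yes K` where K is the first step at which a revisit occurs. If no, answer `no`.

Answer: yes 7

Derivation:
Step 1: on WHITE (5,7): turn R to N, flip to black, move to (4,7). |black|=2 — new cell
Step 2: on WHITE (4,7): turn R to E, flip to black, move to (4,8). |black|=3 — new cell
Step 3: on WHITE (4,8): turn R to S, flip to black, move to (5,8). |black|=4 — new cell
Step 4: on BLACK (5,8): turn L to E, flip to white, move to (5,9). |black|=3 — new cell
Step 5: on WHITE (5,9): turn R to S, flip to black, move to (6,9). |black|=4 — new cell
Step 6: on WHITE (6,9): turn R to W, flip to black, move to (6,8). |black|=5 — new cell
Step 7: on WHITE (6,8): turn R to N, flip to black, move to (5,8). |black|=6 — REVISIT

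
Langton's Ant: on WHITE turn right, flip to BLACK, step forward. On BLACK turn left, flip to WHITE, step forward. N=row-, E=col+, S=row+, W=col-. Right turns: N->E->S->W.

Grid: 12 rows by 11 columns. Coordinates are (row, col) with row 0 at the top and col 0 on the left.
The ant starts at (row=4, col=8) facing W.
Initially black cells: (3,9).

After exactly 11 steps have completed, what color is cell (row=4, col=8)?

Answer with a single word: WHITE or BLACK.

Answer: BLACK

Derivation:
Step 1: on WHITE (4,8): turn R to N, flip to black, move to (3,8). |black|=2
Step 2: on WHITE (3,8): turn R to E, flip to black, move to (3,9). |black|=3
Step 3: on BLACK (3,9): turn L to N, flip to white, move to (2,9). |black|=2
Step 4: on WHITE (2,9): turn R to E, flip to black, move to (2,10). |black|=3
Step 5: on WHITE (2,10): turn R to S, flip to black, move to (3,10). |black|=4
Step 6: on WHITE (3,10): turn R to W, flip to black, move to (3,9). |black|=5
Step 7: on WHITE (3,9): turn R to N, flip to black, move to (2,9). |black|=6
Step 8: on BLACK (2,9): turn L to W, flip to white, move to (2,8). |black|=5
Step 9: on WHITE (2,8): turn R to N, flip to black, move to (1,8). |black|=6
Step 10: on WHITE (1,8): turn R to E, flip to black, move to (1,9). |black|=7
Step 11: on WHITE (1,9): turn R to S, flip to black, move to (2,9). |black|=8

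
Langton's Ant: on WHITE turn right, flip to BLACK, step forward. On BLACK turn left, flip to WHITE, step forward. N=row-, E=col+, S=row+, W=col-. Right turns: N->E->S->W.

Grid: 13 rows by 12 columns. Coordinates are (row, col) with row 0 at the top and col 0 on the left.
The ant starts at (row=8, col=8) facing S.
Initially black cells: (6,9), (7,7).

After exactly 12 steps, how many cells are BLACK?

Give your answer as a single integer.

Step 1: on WHITE (8,8): turn R to W, flip to black, move to (8,7). |black|=3
Step 2: on WHITE (8,7): turn R to N, flip to black, move to (7,7). |black|=4
Step 3: on BLACK (7,7): turn L to W, flip to white, move to (7,6). |black|=3
Step 4: on WHITE (7,6): turn R to N, flip to black, move to (6,6). |black|=4
Step 5: on WHITE (6,6): turn R to E, flip to black, move to (6,7). |black|=5
Step 6: on WHITE (6,7): turn R to S, flip to black, move to (7,7). |black|=6
Step 7: on WHITE (7,7): turn R to W, flip to black, move to (7,6). |black|=7
Step 8: on BLACK (7,6): turn L to S, flip to white, move to (8,6). |black|=6
Step 9: on WHITE (8,6): turn R to W, flip to black, move to (8,5). |black|=7
Step 10: on WHITE (8,5): turn R to N, flip to black, move to (7,5). |black|=8
Step 11: on WHITE (7,5): turn R to E, flip to black, move to (7,6). |black|=9
Step 12: on WHITE (7,6): turn R to S, flip to black, move to (8,6). |black|=10

Answer: 10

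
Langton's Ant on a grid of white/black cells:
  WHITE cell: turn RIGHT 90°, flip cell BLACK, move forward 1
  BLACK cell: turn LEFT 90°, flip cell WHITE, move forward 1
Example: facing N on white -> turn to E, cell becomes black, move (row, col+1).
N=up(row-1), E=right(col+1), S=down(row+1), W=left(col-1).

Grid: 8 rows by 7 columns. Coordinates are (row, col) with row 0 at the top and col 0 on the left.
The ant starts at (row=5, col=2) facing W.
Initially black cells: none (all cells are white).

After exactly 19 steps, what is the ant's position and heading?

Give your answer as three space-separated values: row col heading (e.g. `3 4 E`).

Answer: 7 3 S

Derivation:
Step 1: on WHITE (5,2): turn R to N, flip to black, move to (4,2). |black|=1
Step 2: on WHITE (4,2): turn R to E, flip to black, move to (4,3). |black|=2
Step 3: on WHITE (4,3): turn R to S, flip to black, move to (5,3). |black|=3
Step 4: on WHITE (5,3): turn R to W, flip to black, move to (5,2). |black|=4
Step 5: on BLACK (5,2): turn L to S, flip to white, move to (6,2). |black|=3
Step 6: on WHITE (6,2): turn R to W, flip to black, move to (6,1). |black|=4
Step 7: on WHITE (6,1): turn R to N, flip to black, move to (5,1). |black|=5
Step 8: on WHITE (5,1): turn R to E, flip to black, move to (5,2). |black|=6
Step 9: on WHITE (5,2): turn R to S, flip to black, move to (6,2). |black|=7
Step 10: on BLACK (6,2): turn L to E, flip to white, move to (6,3). |black|=6
Step 11: on WHITE (6,3): turn R to S, flip to black, move to (7,3). |black|=7
Step 12: on WHITE (7,3): turn R to W, flip to black, move to (7,2). |black|=8
Step 13: on WHITE (7,2): turn R to N, flip to black, move to (6,2). |black|=9
Step 14: on WHITE (6,2): turn R to E, flip to black, move to (6,3). |black|=10
Step 15: on BLACK (6,3): turn L to N, flip to white, move to (5,3). |black|=9
Step 16: on BLACK (5,3): turn L to W, flip to white, move to (5,2). |black|=8
Step 17: on BLACK (5,2): turn L to S, flip to white, move to (6,2). |black|=7
Step 18: on BLACK (6,2): turn L to E, flip to white, move to (6,3). |black|=6
Step 19: on WHITE (6,3): turn R to S, flip to black, move to (7,3). |black|=7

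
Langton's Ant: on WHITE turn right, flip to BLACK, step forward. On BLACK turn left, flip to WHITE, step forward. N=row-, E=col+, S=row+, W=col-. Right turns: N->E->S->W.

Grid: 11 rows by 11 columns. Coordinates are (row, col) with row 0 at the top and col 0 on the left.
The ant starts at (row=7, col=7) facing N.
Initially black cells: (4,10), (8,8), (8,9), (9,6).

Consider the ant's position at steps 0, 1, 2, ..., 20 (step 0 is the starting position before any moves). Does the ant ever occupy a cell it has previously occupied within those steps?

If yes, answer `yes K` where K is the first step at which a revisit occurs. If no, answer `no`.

Answer: yes 7

Derivation:
Step 1: on WHITE (7,7): turn R to E, flip to black, move to (7,8). |black|=5 — new cell
Step 2: on WHITE (7,8): turn R to S, flip to black, move to (8,8). |black|=6 — new cell
Step 3: on BLACK (8,8): turn L to E, flip to white, move to (8,9). |black|=5 — new cell
Step 4: on BLACK (8,9): turn L to N, flip to white, move to (7,9). |black|=4 — new cell
Step 5: on WHITE (7,9): turn R to E, flip to black, move to (7,10). |black|=5 — new cell
Step 6: on WHITE (7,10): turn R to S, flip to black, move to (8,10). |black|=6 — new cell
Step 7: on WHITE (8,10): turn R to W, flip to black, move to (8,9). |black|=7 — REVISIT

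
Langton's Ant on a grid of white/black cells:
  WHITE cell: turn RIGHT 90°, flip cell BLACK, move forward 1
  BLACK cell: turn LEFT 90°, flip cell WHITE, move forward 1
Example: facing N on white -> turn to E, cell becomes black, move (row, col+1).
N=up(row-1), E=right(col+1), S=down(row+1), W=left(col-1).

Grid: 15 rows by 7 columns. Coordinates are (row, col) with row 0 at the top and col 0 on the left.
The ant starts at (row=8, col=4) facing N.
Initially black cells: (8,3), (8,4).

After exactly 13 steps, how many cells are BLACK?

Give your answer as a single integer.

Step 1: on BLACK (8,4): turn L to W, flip to white, move to (8,3). |black|=1
Step 2: on BLACK (8,3): turn L to S, flip to white, move to (9,3). |black|=0
Step 3: on WHITE (9,3): turn R to W, flip to black, move to (9,2). |black|=1
Step 4: on WHITE (9,2): turn R to N, flip to black, move to (8,2). |black|=2
Step 5: on WHITE (8,2): turn R to E, flip to black, move to (8,3). |black|=3
Step 6: on WHITE (8,3): turn R to S, flip to black, move to (9,3). |black|=4
Step 7: on BLACK (9,3): turn L to E, flip to white, move to (9,4). |black|=3
Step 8: on WHITE (9,4): turn R to S, flip to black, move to (10,4). |black|=4
Step 9: on WHITE (10,4): turn R to W, flip to black, move to (10,3). |black|=5
Step 10: on WHITE (10,3): turn R to N, flip to black, move to (9,3). |black|=6
Step 11: on WHITE (9,3): turn R to E, flip to black, move to (9,4). |black|=7
Step 12: on BLACK (9,4): turn L to N, flip to white, move to (8,4). |black|=6
Step 13: on WHITE (8,4): turn R to E, flip to black, move to (8,5). |black|=7

Answer: 7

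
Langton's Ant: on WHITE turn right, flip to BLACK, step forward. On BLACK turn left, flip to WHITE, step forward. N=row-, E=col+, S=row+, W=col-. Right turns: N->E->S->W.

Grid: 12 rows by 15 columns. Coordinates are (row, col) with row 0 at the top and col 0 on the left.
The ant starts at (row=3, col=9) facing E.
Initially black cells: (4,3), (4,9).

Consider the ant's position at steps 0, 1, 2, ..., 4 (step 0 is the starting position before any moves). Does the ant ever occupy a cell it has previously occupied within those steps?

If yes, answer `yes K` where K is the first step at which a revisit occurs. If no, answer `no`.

Step 1: on WHITE (3,9): turn R to S, flip to black, move to (4,9). |black|=3 — new cell
Step 2: on BLACK (4,9): turn L to E, flip to white, move to (4,10). |black|=2 — new cell
Step 3: on WHITE (4,10): turn R to S, flip to black, move to (5,10). |black|=3 — new cell
Step 4: on WHITE (5,10): turn R to W, flip to black, move to (5,9). |black|=4 — new cell
No revisit within 4 steps.

Answer: no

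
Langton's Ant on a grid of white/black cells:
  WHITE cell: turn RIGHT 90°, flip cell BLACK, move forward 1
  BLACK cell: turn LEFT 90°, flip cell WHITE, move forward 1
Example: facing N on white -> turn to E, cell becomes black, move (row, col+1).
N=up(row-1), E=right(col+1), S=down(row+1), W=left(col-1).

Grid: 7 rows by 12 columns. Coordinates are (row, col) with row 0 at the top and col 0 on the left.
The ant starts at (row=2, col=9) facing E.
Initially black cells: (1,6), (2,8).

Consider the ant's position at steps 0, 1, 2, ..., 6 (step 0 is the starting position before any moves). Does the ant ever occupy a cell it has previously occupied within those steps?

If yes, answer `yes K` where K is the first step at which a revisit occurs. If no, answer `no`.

Answer: no

Derivation:
Step 1: on WHITE (2,9): turn R to S, flip to black, move to (3,9). |black|=3 — new cell
Step 2: on WHITE (3,9): turn R to W, flip to black, move to (3,8). |black|=4 — new cell
Step 3: on WHITE (3,8): turn R to N, flip to black, move to (2,8). |black|=5 — new cell
Step 4: on BLACK (2,8): turn L to W, flip to white, move to (2,7). |black|=4 — new cell
Step 5: on WHITE (2,7): turn R to N, flip to black, move to (1,7). |black|=5 — new cell
Step 6: on WHITE (1,7): turn R to E, flip to black, move to (1,8). |black|=6 — new cell
No revisit within 6 steps.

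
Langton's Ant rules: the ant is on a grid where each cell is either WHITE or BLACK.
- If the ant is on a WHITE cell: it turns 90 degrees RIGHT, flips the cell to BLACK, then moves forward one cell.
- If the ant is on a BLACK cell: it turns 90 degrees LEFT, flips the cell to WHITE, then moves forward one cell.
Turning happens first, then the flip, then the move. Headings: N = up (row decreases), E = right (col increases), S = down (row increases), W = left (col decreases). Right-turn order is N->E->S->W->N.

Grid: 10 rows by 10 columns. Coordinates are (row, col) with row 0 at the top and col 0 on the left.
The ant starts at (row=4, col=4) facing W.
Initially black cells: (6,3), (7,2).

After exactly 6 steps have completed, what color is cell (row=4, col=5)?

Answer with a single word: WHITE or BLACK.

Answer: BLACK

Derivation:
Step 1: on WHITE (4,4): turn R to N, flip to black, move to (3,4). |black|=3
Step 2: on WHITE (3,4): turn R to E, flip to black, move to (3,5). |black|=4
Step 3: on WHITE (3,5): turn R to S, flip to black, move to (4,5). |black|=5
Step 4: on WHITE (4,5): turn R to W, flip to black, move to (4,4). |black|=6
Step 5: on BLACK (4,4): turn L to S, flip to white, move to (5,4). |black|=5
Step 6: on WHITE (5,4): turn R to W, flip to black, move to (5,3). |black|=6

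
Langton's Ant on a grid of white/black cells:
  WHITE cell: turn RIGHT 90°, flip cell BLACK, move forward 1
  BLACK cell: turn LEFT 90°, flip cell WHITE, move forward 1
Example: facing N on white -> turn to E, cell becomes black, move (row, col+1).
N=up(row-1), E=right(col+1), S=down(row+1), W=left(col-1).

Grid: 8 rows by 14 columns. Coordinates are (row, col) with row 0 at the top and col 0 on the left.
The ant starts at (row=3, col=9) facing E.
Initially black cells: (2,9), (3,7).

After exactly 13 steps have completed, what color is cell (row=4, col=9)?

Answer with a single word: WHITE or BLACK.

Answer: BLACK

Derivation:
Step 1: on WHITE (3,9): turn R to S, flip to black, move to (4,9). |black|=3
Step 2: on WHITE (4,9): turn R to W, flip to black, move to (4,8). |black|=4
Step 3: on WHITE (4,8): turn R to N, flip to black, move to (3,8). |black|=5
Step 4: on WHITE (3,8): turn R to E, flip to black, move to (3,9). |black|=6
Step 5: on BLACK (3,9): turn L to N, flip to white, move to (2,9). |black|=5
Step 6: on BLACK (2,9): turn L to W, flip to white, move to (2,8). |black|=4
Step 7: on WHITE (2,8): turn R to N, flip to black, move to (1,8). |black|=5
Step 8: on WHITE (1,8): turn R to E, flip to black, move to (1,9). |black|=6
Step 9: on WHITE (1,9): turn R to S, flip to black, move to (2,9). |black|=7
Step 10: on WHITE (2,9): turn R to W, flip to black, move to (2,8). |black|=8
Step 11: on BLACK (2,8): turn L to S, flip to white, move to (3,8). |black|=7
Step 12: on BLACK (3,8): turn L to E, flip to white, move to (3,9). |black|=6
Step 13: on WHITE (3,9): turn R to S, flip to black, move to (4,9). |black|=7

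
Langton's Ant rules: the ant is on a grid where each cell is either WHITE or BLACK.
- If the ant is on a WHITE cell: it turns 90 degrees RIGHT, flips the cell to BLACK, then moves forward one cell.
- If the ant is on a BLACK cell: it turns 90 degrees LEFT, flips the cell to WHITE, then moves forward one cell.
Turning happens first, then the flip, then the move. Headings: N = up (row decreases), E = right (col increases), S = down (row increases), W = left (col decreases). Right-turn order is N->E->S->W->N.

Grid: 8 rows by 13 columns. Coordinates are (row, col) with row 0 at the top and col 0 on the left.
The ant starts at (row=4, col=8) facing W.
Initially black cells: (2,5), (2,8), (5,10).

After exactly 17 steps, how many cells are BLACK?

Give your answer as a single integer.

Step 1: on WHITE (4,8): turn R to N, flip to black, move to (3,8). |black|=4
Step 2: on WHITE (3,8): turn R to E, flip to black, move to (3,9). |black|=5
Step 3: on WHITE (3,9): turn R to S, flip to black, move to (4,9). |black|=6
Step 4: on WHITE (4,9): turn R to W, flip to black, move to (4,8). |black|=7
Step 5: on BLACK (4,8): turn L to S, flip to white, move to (5,8). |black|=6
Step 6: on WHITE (5,8): turn R to W, flip to black, move to (5,7). |black|=7
Step 7: on WHITE (5,7): turn R to N, flip to black, move to (4,7). |black|=8
Step 8: on WHITE (4,7): turn R to E, flip to black, move to (4,8). |black|=9
Step 9: on WHITE (4,8): turn R to S, flip to black, move to (5,8). |black|=10
Step 10: on BLACK (5,8): turn L to E, flip to white, move to (5,9). |black|=9
Step 11: on WHITE (5,9): turn R to S, flip to black, move to (6,9). |black|=10
Step 12: on WHITE (6,9): turn R to W, flip to black, move to (6,8). |black|=11
Step 13: on WHITE (6,8): turn R to N, flip to black, move to (5,8). |black|=12
Step 14: on WHITE (5,8): turn R to E, flip to black, move to (5,9). |black|=13
Step 15: on BLACK (5,9): turn L to N, flip to white, move to (4,9). |black|=12
Step 16: on BLACK (4,9): turn L to W, flip to white, move to (4,8). |black|=11
Step 17: on BLACK (4,8): turn L to S, flip to white, move to (5,8). |black|=10

Answer: 10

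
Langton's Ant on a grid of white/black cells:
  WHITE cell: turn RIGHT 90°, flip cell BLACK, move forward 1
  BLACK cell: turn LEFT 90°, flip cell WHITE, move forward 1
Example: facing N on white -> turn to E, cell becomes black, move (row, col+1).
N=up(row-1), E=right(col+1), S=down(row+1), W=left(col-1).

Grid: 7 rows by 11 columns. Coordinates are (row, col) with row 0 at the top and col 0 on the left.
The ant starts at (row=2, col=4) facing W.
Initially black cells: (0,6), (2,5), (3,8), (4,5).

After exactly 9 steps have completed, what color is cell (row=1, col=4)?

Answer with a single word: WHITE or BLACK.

Answer: BLACK

Derivation:
Step 1: on WHITE (2,4): turn R to N, flip to black, move to (1,4). |black|=5
Step 2: on WHITE (1,4): turn R to E, flip to black, move to (1,5). |black|=6
Step 3: on WHITE (1,5): turn R to S, flip to black, move to (2,5). |black|=7
Step 4: on BLACK (2,5): turn L to E, flip to white, move to (2,6). |black|=6
Step 5: on WHITE (2,6): turn R to S, flip to black, move to (3,6). |black|=7
Step 6: on WHITE (3,6): turn R to W, flip to black, move to (3,5). |black|=8
Step 7: on WHITE (3,5): turn R to N, flip to black, move to (2,5). |black|=9
Step 8: on WHITE (2,5): turn R to E, flip to black, move to (2,6). |black|=10
Step 9: on BLACK (2,6): turn L to N, flip to white, move to (1,6). |black|=9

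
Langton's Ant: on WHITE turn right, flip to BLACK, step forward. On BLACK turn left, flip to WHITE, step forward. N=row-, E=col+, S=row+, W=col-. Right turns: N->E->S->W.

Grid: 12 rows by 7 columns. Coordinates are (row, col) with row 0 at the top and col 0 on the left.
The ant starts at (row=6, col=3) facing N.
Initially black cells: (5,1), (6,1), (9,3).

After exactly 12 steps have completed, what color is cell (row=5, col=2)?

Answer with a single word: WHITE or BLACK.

Answer: BLACK

Derivation:
Step 1: on WHITE (6,3): turn R to E, flip to black, move to (6,4). |black|=4
Step 2: on WHITE (6,4): turn R to S, flip to black, move to (7,4). |black|=5
Step 3: on WHITE (7,4): turn R to W, flip to black, move to (7,3). |black|=6
Step 4: on WHITE (7,3): turn R to N, flip to black, move to (6,3). |black|=7
Step 5: on BLACK (6,3): turn L to W, flip to white, move to (6,2). |black|=6
Step 6: on WHITE (6,2): turn R to N, flip to black, move to (5,2). |black|=7
Step 7: on WHITE (5,2): turn R to E, flip to black, move to (5,3). |black|=8
Step 8: on WHITE (5,3): turn R to S, flip to black, move to (6,3). |black|=9
Step 9: on WHITE (6,3): turn R to W, flip to black, move to (6,2). |black|=10
Step 10: on BLACK (6,2): turn L to S, flip to white, move to (7,2). |black|=9
Step 11: on WHITE (7,2): turn R to W, flip to black, move to (7,1). |black|=10
Step 12: on WHITE (7,1): turn R to N, flip to black, move to (6,1). |black|=11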